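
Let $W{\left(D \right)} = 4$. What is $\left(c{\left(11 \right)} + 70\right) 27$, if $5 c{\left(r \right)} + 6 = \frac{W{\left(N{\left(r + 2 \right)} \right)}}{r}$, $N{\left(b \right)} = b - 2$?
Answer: $\frac{102276}{55} \approx 1859.6$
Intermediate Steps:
$N{\left(b \right)} = -2 + b$
$c{\left(r \right)} = - \frac{6}{5} + \frac{4}{5 r}$ ($c{\left(r \right)} = - \frac{6}{5} + \frac{4 \frac{1}{r}}{5} = - \frac{6}{5} + \frac{4}{5 r}$)
$\left(c{\left(11 \right)} + 70\right) 27 = \left(\frac{2 \left(2 - 33\right)}{5 \cdot 11} + 70\right) 27 = \left(\frac{2}{5} \cdot \frac{1}{11} \left(2 - 33\right) + 70\right) 27 = \left(\frac{2}{5} \cdot \frac{1}{11} \left(-31\right) + 70\right) 27 = \left(- \frac{62}{55} + 70\right) 27 = \frac{3788}{55} \cdot 27 = \frac{102276}{55}$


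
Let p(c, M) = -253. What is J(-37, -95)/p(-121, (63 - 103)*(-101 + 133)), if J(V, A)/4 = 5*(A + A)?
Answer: 3800/253 ≈ 15.020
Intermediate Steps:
J(V, A) = 40*A (J(V, A) = 4*(5*(A + A)) = 4*(5*(2*A)) = 4*(10*A) = 40*A)
J(-37, -95)/p(-121, (63 - 103)*(-101 + 133)) = (40*(-95))/(-253) = -3800*(-1/253) = 3800/253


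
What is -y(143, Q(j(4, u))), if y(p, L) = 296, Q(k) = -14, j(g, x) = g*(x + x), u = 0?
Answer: -296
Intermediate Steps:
j(g, x) = 2*g*x (j(g, x) = g*(2*x) = 2*g*x)
-y(143, Q(j(4, u))) = -1*296 = -296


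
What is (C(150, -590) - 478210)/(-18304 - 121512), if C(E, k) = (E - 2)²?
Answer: 228153/69908 ≈ 3.2636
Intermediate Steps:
C(E, k) = (-2 + E)²
(C(150, -590) - 478210)/(-18304 - 121512) = ((-2 + 150)² - 478210)/(-18304 - 121512) = (148² - 478210)/(-139816) = (21904 - 478210)*(-1/139816) = -456306*(-1/139816) = 228153/69908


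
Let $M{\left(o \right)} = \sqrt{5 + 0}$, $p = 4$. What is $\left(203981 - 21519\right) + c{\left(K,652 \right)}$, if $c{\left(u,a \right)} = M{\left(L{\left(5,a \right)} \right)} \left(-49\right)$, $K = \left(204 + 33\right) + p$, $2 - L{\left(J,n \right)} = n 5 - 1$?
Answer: $182462 - 49 \sqrt{5} \approx 1.8235 \cdot 10^{5}$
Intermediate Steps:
$L{\left(J,n \right)} = 3 - 5 n$ ($L{\left(J,n \right)} = 2 - \left(n 5 - 1\right) = 2 - \left(5 n - 1\right) = 2 - \left(-1 + 5 n\right) = 3 - 5 n$)
$M{\left(o \right)} = \sqrt{5}$
$K = 241$ ($K = \left(204 + 33\right) + 4 = 237 + 4 = 241$)
$c{\left(u,a \right)} = - 49 \sqrt{5}$ ($c{\left(u,a \right)} = \sqrt{5} \left(-49\right) = - 49 \sqrt{5}$)
$\left(203981 - 21519\right) + c{\left(K,652 \right)} = \left(203981 - 21519\right) - 49 \sqrt{5} = 182462 - 49 \sqrt{5}$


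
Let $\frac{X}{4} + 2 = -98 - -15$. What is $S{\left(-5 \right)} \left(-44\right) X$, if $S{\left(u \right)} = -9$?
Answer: $-134640$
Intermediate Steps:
$X = -340$ ($X = -8 + 4 \left(-98 - -15\right) = -8 + 4 \left(-98 + 15\right) = -8 + 4 \left(-83\right) = -8 - 332 = -340$)
$S{\left(-5 \right)} \left(-44\right) X = \left(-9\right) \left(-44\right) \left(-340\right) = 396 \left(-340\right) = -134640$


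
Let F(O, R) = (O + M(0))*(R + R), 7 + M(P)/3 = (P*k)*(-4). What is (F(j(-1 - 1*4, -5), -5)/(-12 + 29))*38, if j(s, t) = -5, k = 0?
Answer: 9880/17 ≈ 581.18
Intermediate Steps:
M(P) = -21 (M(P) = -21 + 3*((P*0)*(-4)) = -21 + 3*(0*(-4)) = -21 + 3*0 = -21 + 0 = -21)
F(O, R) = 2*R*(-21 + O) (F(O, R) = (O - 21)*(R + R) = (-21 + O)*(2*R) = 2*R*(-21 + O))
(F(j(-1 - 1*4, -5), -5)/(-12 + 29))*38 = ((2*(-5)*(-21 - 5))/(-12 + 29))*38 = ((2*(-5)*(-26))/17)*38 = (260*(1/17))*38 = (260/17)*38 = 9880/17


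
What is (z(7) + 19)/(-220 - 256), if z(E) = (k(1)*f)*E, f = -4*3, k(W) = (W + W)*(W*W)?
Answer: 149/476 ≈ 0.31302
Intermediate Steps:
k(W) = 2*W³ (k(W) = (2*W)*W² = 2*W³)
f = -12
z(E) = -24*E (z(E) = ((2*1³)*(-12))*E = ((2*1)*(-12))*E = (2*(-12))*E = -24*E)
(z(7) + 19)/(-220 - 256) = (-24*7 + 19)/(-220 - 256) = (-168 + 19)/(-476) = -149*(-1/476) = 149/476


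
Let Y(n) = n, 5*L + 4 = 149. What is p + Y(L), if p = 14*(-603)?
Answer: -8413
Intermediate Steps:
L = 29 (L = -⅘ + (⅕)*149 = -⅘ + 149/5 = 29)
p = -8442
p + Y(L) = -8442 + 29 = -8413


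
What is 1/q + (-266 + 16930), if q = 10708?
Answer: 178438113/10708 ≈ 16664.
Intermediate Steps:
1/q + (-266 + 16930) = 1/10708 + (-266 + 16930) = 1/10708 + 16664 = 178438113/10708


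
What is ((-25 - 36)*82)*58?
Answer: -290116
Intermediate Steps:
((-25 - 36)*82)*58 = -61*82*58 = -5002*58 = -290116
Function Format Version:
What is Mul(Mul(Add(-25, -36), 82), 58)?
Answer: -290116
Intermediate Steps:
Mul(Mul(Add(-25, -36), 82), 58) = Mul(Mul(-61, 82), 58) = Mul(-5002, 58) = -290116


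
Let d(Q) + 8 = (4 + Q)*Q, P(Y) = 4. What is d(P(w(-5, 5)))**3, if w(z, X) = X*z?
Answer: 13824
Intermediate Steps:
d(Q) = -8 + Q*(4 + Q) (d(Q) = -8 + (4 + Q)*Q = -8 + Q*(4 + Q))
d(P(w(-5, 5)))**3 = (-8 + 4**2 + 4*4)**3 = (-8 + 16 + 16)**3 = 24**3 = 13824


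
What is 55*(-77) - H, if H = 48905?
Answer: -53140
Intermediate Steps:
55*(-77) - H = 55*(-77) - 1*48905 = -4235 - 48905 = -53140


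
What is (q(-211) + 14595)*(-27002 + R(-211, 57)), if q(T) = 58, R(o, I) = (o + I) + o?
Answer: -401008651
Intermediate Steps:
R(o, I) = I + 2*o (R(o, I) = (I + o) + o = I + 2*o)
(q(-211) + 14595)*(-27002 + R(-211, 57)) = (58 + 14595)*(-27002 + (57 + 2*(-211))) = 14653*(-27002 + (57 - 422)) = 14653*(-27002 - 365) = 14653*(-27367) = -401008651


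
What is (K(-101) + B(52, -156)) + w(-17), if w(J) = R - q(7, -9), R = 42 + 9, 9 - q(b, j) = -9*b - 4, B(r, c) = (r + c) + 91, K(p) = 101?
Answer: 63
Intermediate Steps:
B(r, c) = 91 + c + r (B(r, c) = (c + r) + 91 = 91 + c + r)
q(b, j) = 13 + 9*b (q(b, j) = 9 - (-9*b - 4) = 9 - (-4 - 9*b) = 9 + (4 + 9*b) = 13 + 9*b)
R = 51
w(J) = -25 (w(J) = 51 - (13 + 9*7) = 51 - (13 + 63) = 51 - 1*76 = 51 - 76 = -25)
(K(-101) + B(52, -156)) + w(-17) = (101 + (91 - 156 + 52)) - 25 = (101 - 13) - 25 = 88 - 25 = 63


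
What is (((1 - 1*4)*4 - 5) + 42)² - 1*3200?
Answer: -2575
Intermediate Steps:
(((1 - 1*4)*4 - 5) + 42)² - 1*3200 = (((1 - 4)*4 - 5) + 42)² - 3200 = ((-3*4 - 5) + 42)² - 3200 = ((-12 - 5) + 42)² - 3200 = (-17 + 42)² - 3200 = 25² - 3200 = 625 - 3200 = -2575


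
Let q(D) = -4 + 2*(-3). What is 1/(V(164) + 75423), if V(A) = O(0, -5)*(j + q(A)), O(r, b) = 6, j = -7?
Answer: 1/75321 ≈ 1.3277e-5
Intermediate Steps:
q(D) = -10 (q(D) = -4 - 6 = -10)
V(A) = -102 (V(A) = 6*(-7 - 10) = 6*(-17) = -102)
1/(V(164) + 75423) = 1/(-102 + 75423) = 1/75321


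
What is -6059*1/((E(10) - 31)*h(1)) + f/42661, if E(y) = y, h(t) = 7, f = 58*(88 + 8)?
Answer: 259301495/6271167 ≈ 41.348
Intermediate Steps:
f = 5568 (f = 58*96 = 5568)
-6059*1/((E(10) - 31)*h(1)) + f/42661 = -6059*1/(7*(10 - 31)) + 5568/42661 = -6059/((-21*7)) + 5568*(1/42661) = -6059/(-147) + 5568/42661 = -6059*(-1/147) + 5568/42661 = 6059/147 + 5568/42661 = 259301495/6271167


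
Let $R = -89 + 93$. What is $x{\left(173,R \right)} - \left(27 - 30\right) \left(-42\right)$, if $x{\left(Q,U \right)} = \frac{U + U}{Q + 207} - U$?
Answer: $- \frac{12348}{95} \approx -129.98$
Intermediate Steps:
$R = 4$
$x{\left(Q,U \right)} = - U + \frac{2 U}{207 + Q}$ ($x{\left(Q,U \right)} = \frac{2 U}{207 + Q} - U = - U + \frac{2 U}{207 + Q}$)
$x{\left(173,R \right)} - \left(27 - 30\right) \left(-42\right) = \left(-1\right) 4 \frac{1}{207 + 173} \left(205 + 173\right) - \left(27 - 30\right) \left(-42\right) = \left(-1\right) 4 \cdot \frac{1}{380} \cdot 378 - \left(-3\right) \left(-42\right) = \left(-1\right) 4 \cdot \frac{1}{380} \cdot 378 - 126 = - \frac{378}{95} - 126 = - \frac{12348}{95}$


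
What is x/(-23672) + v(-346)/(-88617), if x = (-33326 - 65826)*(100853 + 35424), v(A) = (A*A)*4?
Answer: 149674214759570/262217703 ≈ 5.7080e+5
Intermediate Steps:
v(A) = 4*A² (v(A) = A²*4 = 4*A²)
x = -13512137104 (x = -99152*136277 = -13512137104)
x/(-23672) + v(-346)/(-88617) = -13512137104/(-23672) + (4*(-346)²)/(-88617) = -13512137104*(-1/23672) + (4*119716)*(-1/88617) = 1689017138/2959 + 478864*(-1/88617) = 1689017138/2959 - 478864/88617 = 149674214759570/262217703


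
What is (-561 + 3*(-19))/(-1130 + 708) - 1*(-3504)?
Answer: 739653/211 ≈ 3505.5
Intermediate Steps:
(-561 + 3*(-19))/(-1130 + 708) - 1*(-3504) = (-561 - 57)/(-422) + 3504 = -618*(-1/422) + 3504 = 309/211 + 3504 = 739653/211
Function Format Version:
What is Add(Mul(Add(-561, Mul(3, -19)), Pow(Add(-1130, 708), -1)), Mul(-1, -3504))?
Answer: Rational(739653, 211) ≈ 3505.5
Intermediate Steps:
Add(Mul(Add(-561, Mul(3, -19)), Pow(Add(-1130, 708), -1)), Mul(-1, -3504)) = Add(Mul(Add(-561, -57), Pow(-422, -1)), 3504) = Add(Mul(-618, Rational(-1, 422)), 3504) = Add(Rational(309, 211), 3504) = Rational(739653, 211)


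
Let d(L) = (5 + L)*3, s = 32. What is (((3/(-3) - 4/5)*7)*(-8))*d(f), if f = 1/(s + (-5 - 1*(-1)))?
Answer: 7614/5 ≈ 1522.8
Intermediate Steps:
f = 1/28 (f = 1/(32 + (-5 - 1*(-1))) = 1/(32 + (-5 + 1)) = 1/(32 - 4) = 1/28 ≈ 0.035714)
d(L) = 15 + 3*L
(((3/(-3) - 4/5)*7)*(-8))*d(f) = (((3/(-3) - 4/5)*7)*(-8))*(15 + 3*(1/28)) = (((3*(-1/3) - 4*1/5)*7)*(-8))*(15 + 3/28) = (((-1 - 4/5)*7)*(-8))*(423/28) = (-9/5*7*(-8))*(423/28) = -63/5*(-8)*(423/28) = (504/5)*(423/28) = 7614/5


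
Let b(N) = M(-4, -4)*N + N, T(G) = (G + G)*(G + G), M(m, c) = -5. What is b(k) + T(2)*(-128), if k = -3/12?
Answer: -2047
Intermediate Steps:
k = -¼ (k = -3*1/12 = -¼ ≈ -0.25000)
T(G) = 4*G² (T(G) = (2*G)*(2*G) = 4*G²)
b(N) = -4*N (b(N) = -5*N + N = -4*N)
b(k) + T(2)*(-128) = -4*(-¼) + (4*2²)*(-128) = 1 + (4*4)*(-128) = 1 + 16*(-128) = 1 - 2048 = -2047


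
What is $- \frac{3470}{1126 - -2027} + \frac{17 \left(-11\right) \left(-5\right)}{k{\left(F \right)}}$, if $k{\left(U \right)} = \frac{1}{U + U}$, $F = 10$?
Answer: $\frac{58957630}{3153} \approx 18699.0$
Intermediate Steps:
$k{\left(U \right)} = \frac{1}{2 U}$
$- \frac{3470}{1126 - -2027} + \frac{17 \left(-11\right) \left(-5\right)}{k{\left(F \right)}} = - \frac{3470}{1126 - -2027} + \frac{17 \left(-11\right) \left(-5\right)}{\frac{1}{2} \cdot \frac{1}{10}} = - \frac{3470}{1126 + 2027} + \frac{\left(-187\right) \left(-5\right)}{\frac{1}{2} \cdot \frac{1}{10}} = - \frac{3470}{3153} + 935 \frac{1}{\frac{1}{20}} = \left(-3470\right) \frac{1}{3153} + 935 \cdot 20 = - \frac{3470}{3153} + 18700 = \frac{58957630}{3153}$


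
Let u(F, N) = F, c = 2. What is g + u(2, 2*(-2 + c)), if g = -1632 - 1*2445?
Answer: -4075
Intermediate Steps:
g = -4077 (g = -1632 - 2445 = -4077)
g + u(2, 2*(-2 + c)) = -4077 + 2 = -4075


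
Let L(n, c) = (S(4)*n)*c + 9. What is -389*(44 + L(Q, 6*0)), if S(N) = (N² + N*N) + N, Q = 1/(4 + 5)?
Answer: -20617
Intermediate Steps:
Q = ⅑ (Q = 1/9 = ⅑ ≈ 0.11111)
S(N) = N + 2*N² (S(N) = (N² + N²) + N = 2*N² + N = N + 2*N²)
L(n, c) = 9 + 36*c*n (L(n, c) = ((4*(1 + 2*4))*n)*c + 9 = ((4*(1 + 8))*n)*c + 9 = ((4*9)*n)*c + 9 = (36*n)*c + 9 = 36*c*n + 9 = 9 + 36*c*n)
-389*(44 + L(Q, 6*0)) = -389*(44 + (9 + 36*(6*0)*(⅑))) = -389*(44 + (9 + 36*0*(⅑))) = -389*(44 + (9 + 0)) = -389*(44 + 9) = -389*53 = -20617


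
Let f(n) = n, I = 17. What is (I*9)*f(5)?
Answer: 765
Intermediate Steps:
(I*9)*f(5) = (17*9)*5 = 153*5 = 765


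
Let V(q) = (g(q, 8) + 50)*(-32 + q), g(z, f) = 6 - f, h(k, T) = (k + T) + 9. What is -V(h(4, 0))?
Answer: 912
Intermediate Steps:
h(k, T) = 9 + T + k (h(k, T) = (T + k) + 9 = 9 + T + k)
V(q) = -1536 + 48*q (V(q) = ((6 - 1*8) + 50)*(-32 + q) = ((6 - 8) + 50)*(-32 + q) = (-2 + 50)*(-32 + q) = 48*(-32 + q) = -1536 + 48*q)
-V(h(4, 0)) = -(-1536 + 48*(9 + 0 + 4)) = -(-1536 + 48*13) = -(-1536 + 624) = -1*(-912) = 912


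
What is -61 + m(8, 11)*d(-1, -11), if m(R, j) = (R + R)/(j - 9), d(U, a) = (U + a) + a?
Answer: -245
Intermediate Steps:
d(U, a) = U + 2*a
m(R, j) = 2*R/(-9 + j) (m(R, j) = (2*R)/(-9 + j) = 2*R/(-9 + j))
-61 + m(8, 11)*d(-1, -11) = -61 + (2*8/(-9 + 11))*(-1 + 2*(-11)) = -61 + (2*8/2)*(-1 - 22) = -61 + (2*8*(1/2))*(-23) = -61 + 8*(-23) = -61 - 184 = -245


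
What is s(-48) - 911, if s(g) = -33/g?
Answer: -14565/16 ≈ -910.31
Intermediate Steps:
s(-48) - 911 = -33/(-48) - 911 = -33*(-1/48) - 911 = 11/16 - 911 = -14565/16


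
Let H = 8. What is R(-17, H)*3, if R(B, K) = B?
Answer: -51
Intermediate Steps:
R(-17, H)*3 = -17*3 = -51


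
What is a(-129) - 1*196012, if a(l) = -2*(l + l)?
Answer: -195496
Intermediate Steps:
a(l) = -4*l
a(-129) - 1*196012 = -4*(-129) - 1*196012 = 516 - 196012 = -195496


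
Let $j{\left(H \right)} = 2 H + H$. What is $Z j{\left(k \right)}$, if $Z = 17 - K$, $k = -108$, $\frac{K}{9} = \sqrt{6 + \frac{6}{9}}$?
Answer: $-5508 + 1944 \sqrt{15} \approx 2021.1$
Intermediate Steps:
$K = 6 \sqrt{15}$ ($K = 9 \sqrt{6 + \frac{6}{9}} = 9 \sqrt{6 + 6 \cdot \frac{1}{9}} = 9 \sqrt{6 + \frac{2}{3}} = 9 \sqrt{\frac{20}{3}} = 9 \frac{2 \sqrt{15}}{3} = 6 \sqrt{15} \approx 23.238$)
$j{\left(H \right)} = 3 H$
$Z = 17 - 6 \sqrt{15} \approx -6.2379$
$Z j{\left(k \right)} = \left(17 - 6 \sqrt{15}\right) 3 \left(-108\right) = \left(17 - 6 \sqrt{15}\right) \left(-324\right) = -5508 + 1944 \sqrt{15}$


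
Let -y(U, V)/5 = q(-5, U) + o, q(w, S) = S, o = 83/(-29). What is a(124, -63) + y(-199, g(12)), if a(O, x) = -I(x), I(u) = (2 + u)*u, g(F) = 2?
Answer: -82177/29 ≈ -2833.7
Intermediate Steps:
o = -83/29 (o = 83*(-1/29) = -83/29 ≈ -2.8621)
y(U, V) = 415/29 - 5*U (y(U, V) = -5*(U - 83/29) = -5*(-83/29 + U) = 415/29 - 5*U)
I(u) = u*(2 + u)
a(O, x) = -x*(2 + x)
a(124, -63) + y(-199, g(12)) = -1*(-63)*(2 - 63) + (415/29 - 5*(-199)) = -1*(-63)*(-61) + (415/29 + 995) = -3843 + 29270/29 = -82177/29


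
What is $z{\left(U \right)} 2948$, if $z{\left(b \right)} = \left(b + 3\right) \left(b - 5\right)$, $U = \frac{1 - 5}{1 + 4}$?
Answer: $- \frac{940412}{25} \approx -37617.0$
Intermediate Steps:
$U = - \frac{4}{5} \approx -0.8$
$z{\left(b \right)} = \left(-5 + b\right) \left(3 + b\right)$ ($z{\left(b \right)} = \left(3 + b\right) \left(-5 + b\right) = \left(-5 + b\right) \left(3 + b\right)$)
$z{\left(U \right)} 2948 = \left(-15 + \left(- \frac{4}{5}\right)^{2} - - \frac{8}{5}\right) 2948 = \left(-15 + \frac{16}{25} + \frac{8}{5}\right) 2948 = \left(- \frac{319}{25}\right) 2948 = - \frac{940412}{25}$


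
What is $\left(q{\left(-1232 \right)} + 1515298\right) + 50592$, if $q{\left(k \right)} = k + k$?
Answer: $1563426$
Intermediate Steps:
$q{\left(k \right)} = 2 k$
$\left(q{\left(-1232 \right)} + 1515298\right) + 50592 = \left(2 \left(-1232\right) + 1515298\right) + 50592 = \left(-2464 + 1515298\right) + 50592 = 1512834 + 50592 = 1563426$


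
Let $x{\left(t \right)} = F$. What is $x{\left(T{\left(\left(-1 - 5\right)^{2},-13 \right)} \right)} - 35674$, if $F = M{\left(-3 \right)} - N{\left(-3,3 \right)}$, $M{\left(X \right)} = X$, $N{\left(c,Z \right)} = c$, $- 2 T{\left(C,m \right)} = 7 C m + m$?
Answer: $-35674$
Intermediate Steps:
$T{\left(C,m \right)} = - \frac{m}{2} - \frac{7 C m}{2}$ ($T{\left(C,m \right)} = - \frac{7 C m + m}{2} = - \frac{m + 7 C m}{2} = - \frac{m}{2} - \frac{7 C m}{2}$)
$F = 0$ ($F = -3 - -3 = -3 + 3 = 0$)
$x{\left(t \right)} = 0$
$x{\left(T{\left(\left(-1 - 5\right)^{2},-13 \right)} \right)} - 35674 = 0 - 35674 = -35674$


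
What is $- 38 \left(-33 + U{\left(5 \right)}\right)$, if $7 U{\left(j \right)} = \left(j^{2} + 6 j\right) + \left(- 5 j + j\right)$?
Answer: $1064$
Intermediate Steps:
$U{\left(j \right)} = \frac{j^{2}}{7} + \frac{2 j}{7}$ ($U{\left(j \right)} = \frac{\left(j^{2} + 6 j\right) + \left(- 5 j + j\right)}{7} = \frac{\left(j^{2} + 6 j\right) - 4 j}{7} = \frac{j^{2} + 2 j}{7} = \frac{j^{2}}{7} + \frac{2 j}{7}$)
$- 38 \left(-33 + U{\left(5 \right)}\right) = - 38 \left(-33 + \frac{1}{7} \cdot 5 \left(2 + 5\right)\right) = - 38 \left(-33 + \frac{1}{7} \cdot 5 \cdot 7\right) = - 38 \left(-33 + 5\right) = \left(-38\right) \left(-28\right) = 1064$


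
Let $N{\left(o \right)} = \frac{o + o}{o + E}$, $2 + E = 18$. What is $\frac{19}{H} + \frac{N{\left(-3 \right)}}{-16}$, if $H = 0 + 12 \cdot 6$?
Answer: $\frac{137}{468} \approx 0.29274$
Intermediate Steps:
$E = 16$ ($E = -2 + 18 = 16$)
$N{\left(o \right)} = \frac{2 o}{16 + o}$ ($N{\left(o \right)} = \frac{o + o}{o + 16} = \frac{2 o}{16 + o}$)
$H = 72$ ($H = 0 + 72 = 72$)
$\frac{19}{H} + \frac{N{\left(-3 \right)}}{-16} = \frac{19}{72} + \frac{2 \left(-3\right) \frac{1}{16 - 3}}{-16} = 19 \cdot \frac{1}{72} + 2 \left(-3\right) \frac{1}{13} \left(- \frac{1}{16}\right) = \frac{19}{72} + 2 \left(-3\right) \frac{1}{13} \left(- \frac{1}{16}\right) = \frac{19}{72} - - \frac{3}{104} = \frac{19}{72} + \frac{3}{104} = \frac{137}{468}$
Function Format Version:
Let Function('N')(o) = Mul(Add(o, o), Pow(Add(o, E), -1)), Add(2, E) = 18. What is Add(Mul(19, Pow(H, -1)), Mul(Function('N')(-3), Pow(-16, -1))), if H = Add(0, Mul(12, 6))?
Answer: Rational(137, 468) ≈ 0.29274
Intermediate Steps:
E = 16 (E = Add(-2, 18) = 16)
Function('N')(o) = Mul(2, o, Pow(Add(16, o), -1)) (Function('N')(o) = Mul(Add(o, o), Pow(Add(o, 16), -1)) = Mul(Mul(2, o), Pow(Add(16, o), -1)) = Mul(2, o, Pow(Add(16, o), -1)))
H = 72 (H = Add(0, 72) = 72)
Add(Mul(19, Pow(H, -1)), Mul(Function('N')(-3), Pow(-16, -1))) = Add(Mul(19, Pow(72, -1)), Mul(Mul(2, -3, Pow(Add(16, -3), -1)), Pow(-16, -1))) = Add(Mul(19, Rational(1, 72)), Mul(Mul(2, -3, Pow(13, -1)), Rational(-1, 16))) = Add(Rational(19, 72), Mul(Mul(2, -3, Rational(1, 13)), Rational(-1, 16))) = Add(Rational(19, 72), Mul(Rational(-6, 13), Rational(-1, 16))) = Add(Rational(19, 72), Rational(3, 104)) = Rational(137, 468)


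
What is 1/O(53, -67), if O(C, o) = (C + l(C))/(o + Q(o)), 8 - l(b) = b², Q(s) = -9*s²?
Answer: 10117/687 ≈ 14.726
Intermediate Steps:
l(b) = 8 - b²
O(C, o) = (8 + C - C²)/(o - 9*o²) (O(C, o) = (C + (8 - C²))/(o - 9*o²) = (8 + C - C²)/(o - 9*o²))
1/O(53, -67) = 1/((-8 + 53² - 1*53)/((-67)*(-1 + 9*(-67)))) = 1/(-(-8 + 2809 - 53)/(67*(-1 - 603))) = 1/(-1/67*2748/(-604)) = 1/(-1/67*(-1/604)*2748) = 1/(687/10117) = 10117/687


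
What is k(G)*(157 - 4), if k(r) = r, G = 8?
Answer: 1224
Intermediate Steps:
k(G)*(157 - 4) = 8*(157 - 4) = 8*153 = 1224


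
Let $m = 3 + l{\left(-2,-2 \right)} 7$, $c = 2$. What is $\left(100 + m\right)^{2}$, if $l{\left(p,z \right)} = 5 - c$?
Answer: $15376$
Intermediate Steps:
$l{\left(p,z \right)} = 3$ ($l{\left(p,z \right)} = 5 - 2 = 3$)
$m = 24$ ($m = 3 + 3 \cdot 7 = 3 + 21 = 24$)
$\left(100 + m\right)^{2} = \left(100 + 24\right)^{2} = 124^{2} = 15376$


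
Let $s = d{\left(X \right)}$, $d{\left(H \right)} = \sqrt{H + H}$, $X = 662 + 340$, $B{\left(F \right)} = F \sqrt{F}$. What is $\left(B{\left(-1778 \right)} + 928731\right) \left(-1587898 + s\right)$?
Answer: $- 2 \left(793949 - \sqrt{501}\right) \left(928731 - 1778 i \sqrt{1778}\right) \approx -1.4747 \cdot 10^{12} + 1.1904 \cdot 10^{11} i$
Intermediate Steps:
$B{\left(F \right)} = F^{\frac{3}{2}}$
$X = 1002$
$d{\left(H \right)} = \sqrt{2} \sqrt{H}$ ($d{\left(H \right)} = \sqrt{2 H} = \sqrt{2} \sqrt{H}$)
$s = 2 \sqrt{501}$ ($s = \sqrt{2} \sqrt{1002} = 2 \sqrt{501} \approx 44.766$)
$\left(B{\left(-1778 \right)} + 928731\right) \left(-1587898 + s\right) = \left(\left(-1778\right)^{\frac{3}{2}} + 928731\right) \left(-1587898 + 2 \sqrt{501}\right) = \left(- 1778 i \sqrt{1778} + 928731\right) \left(-1587898 + 2 \sqrt{501}\right) = \left(928731 - 1778 i \sqrt{1778}\right) \left(-1587898 + 2 \sqrt{501}\right) = \left(-1587898 + 2 \sqrt{501}\right) \left(928731 - 1778 i \sqrt{1778}\right)$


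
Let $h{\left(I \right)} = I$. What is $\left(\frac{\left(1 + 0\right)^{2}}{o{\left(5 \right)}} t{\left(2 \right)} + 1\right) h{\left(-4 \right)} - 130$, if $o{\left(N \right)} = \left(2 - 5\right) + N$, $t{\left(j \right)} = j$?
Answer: $-138$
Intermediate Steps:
$o{\left(N \right)} = -3 + N$
$\left(\frac{\left(1 + 0\right)^{2}}{o{\left(5 \right)}} t{\left(2 \right)} + 1\right) h{\left(-4 \right)} - 130 = \left(\frac{\left(1 + 0\right)^{2}}{-3 + 5} \cdot 2 + 1\right) \left(-4\right) - 130 = \left(\frac{1^{2}}{2} \cdot 2 + 1\right) \left(-4\right) - 130 = \left(1 \cdot \frac{1}{2} \cdot 2 + 1\right) \left(-4\right) - 130 = \left(\frac{1}{2} \cdot 2 + 1\right) \left(-4\right) - 130 = \left(1 + 1\right) \left(-4\right) - 130 = 2 \left(-4\right) - 130 = -8 - 130 = -138$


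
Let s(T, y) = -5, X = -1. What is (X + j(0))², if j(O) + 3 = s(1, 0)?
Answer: 81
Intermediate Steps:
j(O) = -8 (j(O) = -3 - 5 = -8)
(X + j(0))² = (-1 - 8)² = (-9)² = 81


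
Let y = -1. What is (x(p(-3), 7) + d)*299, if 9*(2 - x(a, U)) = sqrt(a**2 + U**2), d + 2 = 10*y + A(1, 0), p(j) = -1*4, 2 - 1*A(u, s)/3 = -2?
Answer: 598 - 299*sqrt(65)/9 ≈ 330.15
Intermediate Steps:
A(u, s) = 12 (A(u, s) = 6 - 3*(-2) = 6 + 6 = 12)
p(j) = -4
d = 0 (d = -2 + (10*(-1) + 12) = -2 + (-10 + 12) = -2 + 2 = 0)
x(a, U) = 2 - sqrt(U**2 + a**2)/9 (x(a, U) = 2 - sqrt(a**2 + U**2)/9 = 2 - sqrt(U**2 + a**2)/9)
(x(p(-3), 7) + d)*299 = ((2 - sqrt(7**2 + (-4)**2)/9) + 0)*299 = ((2 - sqrt(49 + 16)/9) + 0)*299 = ((2 - sqrt(65)/9) + 0)*299 = (2 - sqrt(65)/9)*299 = 598 - 299*sqrt(65)/9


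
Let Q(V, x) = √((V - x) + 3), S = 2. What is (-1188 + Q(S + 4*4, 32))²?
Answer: (1188 - I*√11)² ≈ 1.4113e+6 - 7880.0*I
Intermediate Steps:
Q(V, x) = √(3 + V - x)
(-1188 + Q(S + 4*4, 32))² = (-1188 + √(3 + (2 + 4*4) - 1*32))² = (-1188 + √(3 + (2 + 16) - 32))² = (-1188 + √(3 + 18 - 32))² = (-1188 + √(-11))² = (-1188 + I*√11)²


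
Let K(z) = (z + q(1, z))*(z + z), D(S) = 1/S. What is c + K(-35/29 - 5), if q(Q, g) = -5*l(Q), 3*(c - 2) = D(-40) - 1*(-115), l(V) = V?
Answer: 6036533/33640 ≈ 179.45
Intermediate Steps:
c = 1613/40 (c = 2 + (1/(-40) - 1*(-115))/3 = 2 + (-1/40 + 115)/3 = 2 + (⅓)*(4599/40) = 2 + 1533/40 = 1613/40 ≈ 40.325)
q(Q, g) = -5*Q
K(z) = 2*z*(-5 + z) (K(z) = (z - 5*1)*(z + z) = (z - 5)*(2*z) = (-5 + z)*(2*z) = 2*z*(-5 + z))
c + K(-35/29 - 5) = 1613/40 + 2*(-35/29 - 5)*(-5 + (-35/29 - 5)) = 1613/40 + 2*(-180/29)*(-5 - 180/29) = 1613/40 + 2*(-180/29)*(-325/29) = 1613/40 + 117000/841 = 6036533/33640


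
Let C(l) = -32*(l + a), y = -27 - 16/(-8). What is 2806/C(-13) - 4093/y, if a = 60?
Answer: 3042861/18800 ≈ 161.85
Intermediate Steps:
y = -25 (y = -27 - 16*(-1)/8 = -27 - 1*(-2) = -27 + 2 = -25)
C(l) = -1920 - 32*l (C(l) = -32*(l + 60) = -32*(60 + l) = -1920 - 32*l)
2806/C(-13) - 4093/y = 2806/(-1920 - 32*(-13)) - 4093/(-25) = 2806/(-1920 + 416) - 4093*(-1/25) = 2806/(-1504) + 4093/25 = 2806*(-1/1504) + 4093/25 = -1403/752 + 4093/25 = 3042861/18800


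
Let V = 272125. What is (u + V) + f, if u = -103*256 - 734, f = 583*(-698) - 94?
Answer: -162005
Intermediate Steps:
f = -407028 (f = -406934 - 94 = -407028)
u = -27102 (u = -26368 - 734 = -27102)
(u + V) + f = (-27102 + 272125) - 407028 = 245023 - 407028 = -162005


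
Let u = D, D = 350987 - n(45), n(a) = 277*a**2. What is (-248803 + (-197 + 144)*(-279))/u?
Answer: 117008/104969 ≈ 1.1147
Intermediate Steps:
D = -209938 (D = 350987 - 277*45**2 = 350987 - 277*2025 = 350987 - 1*560925 = 350987 - 560925 = -209938)
u = -209938
(-248803 + (-197 + 144)*(-279))/u = (-248803 + (-197 + 144)*(-279))/(-209938) = (-248803 - 53*(-279))*(-1/209938) = (-248803 + 14787)*(-1/209938) = -234016*(-1/209938) = 117008/104969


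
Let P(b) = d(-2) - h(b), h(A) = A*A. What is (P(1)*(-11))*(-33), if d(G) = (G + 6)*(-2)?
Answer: -3267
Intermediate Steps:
h(A) = A**2
d(G) = -12 - 2*G (d(G) = (6 + G)*(-2) = -12 - 2*G)
P(b) = -8 - b**2 (P(b) = (-12 - 2*(-2)) - b**2 = (-12 + 4) - b**2 = -8 - b**2)
(P(1)*(-11))*(-33) = ((-8 - 1*1**2)*(-11))*(-33) = ((-8 - 1*1)*(-11))*(-33) = ((-8 - 1)*(-11))*(-33) = -9*(-11)*(-33) = 99*(-33) = -3267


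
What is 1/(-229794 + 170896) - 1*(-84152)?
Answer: 4956384495/58898 ≈ 84152.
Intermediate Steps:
1/(-229794 + 170896) - 1*(-84152) = 1/(-58898) + 84152 = -1/58898 + 84152 = 4956384495/58898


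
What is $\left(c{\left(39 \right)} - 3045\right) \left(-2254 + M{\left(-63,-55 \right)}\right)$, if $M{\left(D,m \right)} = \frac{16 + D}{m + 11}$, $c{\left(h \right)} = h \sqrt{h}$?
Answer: $\frac{301847805}{44} - \frac{3866031 \sqrt{39}}{44} \approx 6.3115 \cdot 10^{6}$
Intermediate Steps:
$c{\left(h \right)} = h^{\frac{3}{2}}$
$M{\left(D,m \right)} = \frac{16 + D}{11 + m}$
$\left(c{\left(39 \right)} - 3045\right) \left(-2254 + M{\left(-63,-55 \right)}\right) = \left(39^{\frac{3}{2}} - 3045\right) \left(-2254 + \frac{16 - 63}{11 - 55}\right) = \left(39 \sqrt{39} - 3045\right) \left(-2254 + \frac{1}{-44} \left(-47\right)\right) = \left(-3045 + 39 \sqrt{39}\right) \left(-2254 - - \frac{47}{44}\right) = \left(-3045 + 39 \sqrt{39}\right) \left(-2254 + \frac{47}{44}\right) = \left(-3045 + 39 \sqrt{39}\right) \left(- \frac{99129}{44}\right) = \frac{301847805}{44} - \frac{3866031 \sqrt{39}}{44}$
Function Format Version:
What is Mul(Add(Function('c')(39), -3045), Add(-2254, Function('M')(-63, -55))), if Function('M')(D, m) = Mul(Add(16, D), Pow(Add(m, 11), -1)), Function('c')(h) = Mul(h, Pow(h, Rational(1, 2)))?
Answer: Add(Rational(301847805, 44), Mul(Rational(-3866031, 44), Pow(39, Rational(1, 2)))) ≈ 6.3115e+6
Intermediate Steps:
Function('c')(h) = Pow(h, Rational(3, 2))
Function('M')(D, m) = Mul(Pow(Add(11, m), -1), Add(16, D)) (Function('M')(D, m) = Mul(Add(16, D), Pow(Add(11, m), -1)) = Mul(Pow(Add(11, m), -1), Add(16, D)))
Mul(Add(Function('c')(39), -3045), Add(-2254, Function('M')(-63, -55))) = Mul(Add(Pow(39, Rational(3, 2)), -3045), Add(-2254, Mul(Pow(Add(11, -55), -1), Add(16, -63)))) = Mul(Add(Mul(39, Pow(39, Rational(1, 2))), -3045), Add(-2254, Mul(Pow(-44, -1), -47))) = Mul(Add(-3045, Mul(39, Pow(39, Rational(1, 2)))), Add(-2254, Mul(Rational(-1, 44), -47))) = Mul(Add(-3045, Mul(39, Pow(39, Rational(1, 2)))), Add(-2254, Rational(47, 44))) = Mul(Add(-3045, Mul(39, Pow(39, Rational(1, 2)))), Rational(-99129, 44)) = Add(Rational(301847805, 44), Mul(Rational(-3866031, 44), Pow(39, Rational(1, 2))))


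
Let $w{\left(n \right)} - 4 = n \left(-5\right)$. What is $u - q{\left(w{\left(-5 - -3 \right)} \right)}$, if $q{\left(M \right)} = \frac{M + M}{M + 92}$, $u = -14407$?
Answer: $- \frac{763585}{53} \approx -14407.0$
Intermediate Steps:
$w{\left(n \right)} = 4 - 5 n$ ($w{\left(n \right)} = 4 + n \left(-5\right) = 4 - 5 n$)
$q{\left(M \right)} = \frac{2 M}{92 + M}$
$u - q{\left(w{\left(-5 - -3 \right)} \right)} = -14407 - \frac{2 \left(4 - 5 \left(-5 - -3\right)\right)}{92 - \left(-4 + 5 \left(-5 - -3\right)\right)} = -14407 - \frac{2 \left(4 - 5 \left(-5 + 3\right)\right)}{92 - \left(-4 + 5 \left(-5 + 3\right)\right)} = -14407 - \frac{2 \left(4 - -10\right)}{92 + \left(4 - -10\right)} = -14407 - \frac{2 \left(4 + 10\right)}{92 + \left(4 + 10\right)} = -14407 - 2 \cdot 14 \frac{1}{92 + 14} = -14407 - 2 \cdot 14 \cdot \frac{1}{106} = -14407 - \frac{14}{53} = - \frac{763585}{53}$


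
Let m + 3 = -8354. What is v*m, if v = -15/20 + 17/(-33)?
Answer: 1395619/132 ≈ 10573.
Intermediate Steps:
m = -8357 (m = -3 - 8354 = -8357)
v = -167/132 (v = -15*1/20 + 17*(-1/33) = -3/4 - 17/33 = -167/132 ≈ -1.2652)
v*m = -167/132*(-8357) = 1395619/132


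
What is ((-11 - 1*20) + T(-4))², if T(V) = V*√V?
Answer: 897 + 496*I ≈ 897.0 + 496.0*I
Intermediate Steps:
T(V) = V^(3/2)
((-11 - 1*20) + T(-4))² = ((-11 - 1*20) + (-4)^(3/2))² = ((-11 - 20) - 8*I)² = (-31 - 8*I)²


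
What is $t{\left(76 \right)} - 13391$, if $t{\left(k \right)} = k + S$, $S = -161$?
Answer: $-13476$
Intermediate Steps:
$t{\left(k \right)} = -161 + k$ ($t{\left(k \right)} = k - 161 = -161 + k$)
$t{\left(76 \right)} - 13391 = \left(-161 + 76\right) - 13391 = -85 - 13391 = -13476$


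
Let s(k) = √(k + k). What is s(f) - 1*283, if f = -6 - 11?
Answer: -283 + I*√34 ≈ -283.0 + 5.831*I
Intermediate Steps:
f = -17
s(k) = √2*√k (s(k) = √(2*k) = √2*√k)
s(f) - 1*283 = √2*√(-17) - 1*283 = √2*(I*√17) - 283 = I*√34 - 283 = -283 + I*√34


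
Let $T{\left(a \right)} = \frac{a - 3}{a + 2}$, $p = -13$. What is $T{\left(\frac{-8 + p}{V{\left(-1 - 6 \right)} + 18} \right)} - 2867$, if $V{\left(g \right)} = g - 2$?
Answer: $-2851$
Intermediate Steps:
$V{\left(g \right)} = -2 + g$
$T{\left(a \right)} = \frac{-3 + a}{2 + a}$
$T{\left(\frac{-8 + p}{V{\left(-1 - 6 \right)} + 18} \right)} - 2867 = \frac{-3 + \frac{-8 - 13}{\left(-2 - 7\right) + 18}}{2 + \frac{-8 - 13}{\left(-2 - 7\right) + 18}} - 2867 = \frac{-3 - \frac{21}{\left(-2 - 7\right) + 18}}{2 - \frac{21}{\left(-2 - 7\right) + 18}} - 2867 = \frac{-3 - \frac{21}{-9 + 18}}{2 - \frac{21}{-9 + 18}} - 2867 = \frac{-3 - \frac{21}{9}}{2 - \frac{21}{9}} - 2867 = \frac{-3 - \frac{7}{3}}{2 - \frac{7}{3}} - 2867 = \frac{1}{- \frac{1}{3}} \left(- \frac{16}{3}\right) - 2867 = \left(-3\right) \left(- \frac{16}{3}\right) - 2867 = 16 - 2867 = -2851$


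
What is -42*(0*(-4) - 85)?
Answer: 3570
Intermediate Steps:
-42*(0*(-4) - 85) = -42*(0 - 85) = -42*(-85) = 3570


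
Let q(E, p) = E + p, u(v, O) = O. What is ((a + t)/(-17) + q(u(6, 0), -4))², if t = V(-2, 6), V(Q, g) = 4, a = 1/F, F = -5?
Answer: 128881/7225 ≈ 17.838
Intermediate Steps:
a = -⅕ (a = 1/(-5) = -⅕ ≈ -0.20000)
t = 4
((a + t)/(-17) + q(u(6, 0), -4))² = ((-⅕ + 4)/(-17) + (0 - 4))² = ((19/5)*(-1/17) - 4)² = (-19/85 - 4)² = (-359/85)² = 128881/7225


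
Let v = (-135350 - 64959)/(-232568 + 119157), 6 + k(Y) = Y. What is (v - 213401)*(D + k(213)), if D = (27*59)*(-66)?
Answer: 2539521227095362/113411 ≈ 2.2392e+10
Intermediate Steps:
k(Y) = -6 + Y
D = -105138 (D = 1593*(-66) = -105138)
v = 200309/113411 (v = -200309/(-113411) = -200309*(-1/113411) = 200309/113411 ≈ 1.7662)
(v - 213401)*(D + k(213)) = (200309/113411 - 213401)*(-105138 + (-6 + 213)) = -24201820502*(-105138 + 207)/113411 = -24201820502/113411*(-104931) = 2539521227095362/113411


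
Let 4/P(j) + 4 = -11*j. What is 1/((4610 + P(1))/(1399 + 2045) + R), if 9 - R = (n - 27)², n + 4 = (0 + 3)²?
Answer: -3690/1747811 ≈ -0.0021112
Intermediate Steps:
P(j) = 4/(-4 - 11*j)
n = 5 (n = -4 + (0 + 3)² = -4 + 3² = -4 + 9 = 5)
R = -475 (R = 9 - (5 - 27)² = 9 - 1*(-22)² = 9 - 1*484 = 9 - 484 = -475)
1/((4610 + P(1))/(1399 + 2045) + R) = 1/((4610 - 4/(4 + 11*1))/(1399 + 2045) - 475) = 1/((4610 - 4/(4 + 11))/3444 - 475) = 1/((4610 - 4/15)*(1/3444) - 475) = 1/((69146/15)*(1/3444) - 475) = 1/(4939/3690 - 475) = 1/(-1747811/3690) = -3690/1747811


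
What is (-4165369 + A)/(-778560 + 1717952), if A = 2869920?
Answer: -1295449/939392 ≈ -1.3790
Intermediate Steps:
(-4165369 + A)/(-778560 + 1717952) = (-4165369 + 2869920)/(-778560 + 1717952) = -1295449/939392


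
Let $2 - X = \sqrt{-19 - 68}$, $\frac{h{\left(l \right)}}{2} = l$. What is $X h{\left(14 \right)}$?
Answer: $56 - 28 i \sqrt{87} \approx 56.0 - 261.17 i$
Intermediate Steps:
$h{\left(l \right)} = 2 l$
$X = 2 - i \sqrt{87}$ ($X = 2 - \sqrt{-19 - 68} = 2 - \sqrt{-87} = 2 - i \sqrt{87} \approx 2.0 - 9.3274 i$)
$X h{\left(14 \right)} = \left(2 - i \sqrt{87}\right) 2 \cdot 14 = \left(2 - i \sqrt{87}\right) 28 = 56 - 28 i \sqrt{87}$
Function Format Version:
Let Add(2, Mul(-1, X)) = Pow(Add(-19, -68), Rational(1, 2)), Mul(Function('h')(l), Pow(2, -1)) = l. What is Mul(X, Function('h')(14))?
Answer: Add(56, Mul(-28, I, Pow(87, Rational(1, 2)))) ≈ Add(56.000, Mul(-261.17, I))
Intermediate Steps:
Function('h')(l) = Mul(2, l)
X = Add(2, Mul(-1, I, Pow(87, Rational(1, 2)))) (X = Add(2, Mul(-1, Pow(Add(-19, -68), Rational(1, 2)))) = Add(2, Mul(-1, Pow(-87, Rational(1, 2)))) = Add(2, Mul(-1, Mul(I, Pow(87, Rational(1, 2))))) = Add(2, Mul(-1, I, Pow(87, Rational(1, 2)))) ≈ Add(2.0000, Mul(-9.3274, I)))
Mul(X, Function('h')(14)) = Mul(Add(2, Mul(-1, I, Pow(87, Rational(1, 2)))), Mul(2, 14)) = Mul(Add(2, Mul(-1, I, Pow(87, Rational(1, 2)))), 28) = Add(56, Mul(-28, I, Pow(87, Rational(1, 2))))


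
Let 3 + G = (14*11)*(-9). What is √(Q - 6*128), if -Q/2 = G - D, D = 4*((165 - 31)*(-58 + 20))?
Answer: 17*I*√134 ≈ 196.79*I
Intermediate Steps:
G = -1389 (G = -3 + (14*11)*(-9) = -3 + 154*(-9) = -3 - 1386 = -1389)
D = -20368 (D = 4*(134*(-38)) = 4*(-5092) = -20368)
Q = -37958 (Q = -2*(-1389 - 1*(-20368)) = -2*(-1389 + 20368) = -2*18979 = -37958)
√(Q - 6*128) = √(-37958 - 6*128) = √(-37958 - 768) = √(-38726) = 17*I*√134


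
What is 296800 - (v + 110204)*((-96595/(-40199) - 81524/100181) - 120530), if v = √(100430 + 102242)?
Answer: 53493018482161058004/4027176019 + 1941556503078604*√12667/4027176019 ≈ 1.3337e+10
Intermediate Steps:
v = 4*√12667 (v = √202672 = 4*√12667 ≈ 450.19)
296800 - (v + 110204)*((-96595/(-40199) - 81524/100181) - 120530) = 296800 - (4*√12667 + 110204)*((-96595/(-40199) - 81524/100181) - 120530) = 296800 - (110204 + 4*√12667)*((-96595*(-1/40199) - 81524*1/100181) - 120530) = 296800 - (110204 + 4*√12667)*((96595/40199 - 81524/100181) - 120530) = 296800 - (110204 + 4*√12667)*(6399800419/4027176019 - 120530) = 296800 - (110204 + 4*√12667)*(-485389125769651)/4027176019 = 296800 - (-53491823216318618804/4027176019 - 1941556503078604*√12667/4027176019) = 296800 + (53491823216318618804/4027176019 + 1941556503078604*√12667/4027176019) = 53493018482161058004/4027176019 + 1941556503078604*√12667/4027176019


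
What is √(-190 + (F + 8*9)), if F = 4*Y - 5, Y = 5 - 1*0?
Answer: I*√103 ≈ 10.149*I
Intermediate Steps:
Y = 5 (Y = 5 + 0 = 5)
F = 15 (F = 4*5 - 5 = 20 - 5 = 15)
√(-190 + (F + 8*9)) = √(-190 + (15 + 8*9)) = √(-190 + (15 + 72)) = √(-190 + 87) = √(-103) = I*√103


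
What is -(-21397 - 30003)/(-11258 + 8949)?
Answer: -51400/2309 ≈ -22.261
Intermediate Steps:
-(-21397 - 30003)/(-11258 + 8949) = -(-51400)/(-2309) = -(-51400)*(-1)/2309 = -1*51400/2309 = -51400/2309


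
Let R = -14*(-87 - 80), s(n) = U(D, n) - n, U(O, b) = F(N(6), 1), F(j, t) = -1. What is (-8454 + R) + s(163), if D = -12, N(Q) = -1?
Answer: -6280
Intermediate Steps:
U(O, b) = -1
s(n) = -1 - n
R = 2338 (R = -14*(-167) = 2338)
(-8454 + R) + s(163) = (-8454 + 2338) + (-1 - 1*163) = -6116 + (-1 - 163) = -6116 - 164 = -6280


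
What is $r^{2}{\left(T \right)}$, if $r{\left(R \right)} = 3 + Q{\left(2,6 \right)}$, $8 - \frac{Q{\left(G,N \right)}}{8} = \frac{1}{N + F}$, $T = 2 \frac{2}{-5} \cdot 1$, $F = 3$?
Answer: $\frac{354025}{81} \approx 4370.7$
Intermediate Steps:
$T = - \frac{4}{5}$ ($T = 2 \cdot 2 \left(- \frac{1}{5}\right) 1 = 2 \left(- \frac{2}{5}\right) 1 = \left(- \frac{4}{5}\right) 1 = - \frac{4}{5} \approx -0.8$)
$Q{\left(G,N \right)} = 64 - \frac{8}{3 + N}$ ($Q{\left(G,N \right)} = 64 - \frac{8}{N + 3} = 64 - \frac{8}{3 + N}$)
$r{\left(R \right)} = \frac{595}{9}$ ($r{\left(R \right)} = 3 + \frac{8 \left(23 + 8 \cdot 6\right)}{3 + 6} = 3 + \frac{8 \left(23 + 48\right)}{9} = 3 + 8 \cdot \frac{1}{9} \cdot 71 = 3 + \frac{568}{9} = \frac{595}{9}$)
$r^{2}{\left(T \right)} = \left(\frac{595}{9}\right)^{2} = \frac{354025}{81}$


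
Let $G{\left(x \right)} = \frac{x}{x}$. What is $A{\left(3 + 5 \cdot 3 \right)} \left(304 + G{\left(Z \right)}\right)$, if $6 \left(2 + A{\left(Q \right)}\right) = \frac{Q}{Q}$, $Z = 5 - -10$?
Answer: $- \frac{3355}{6} \approx -559.17$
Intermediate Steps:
$Z = 15$ ($Z = 5 + 10 = 15$)
$A{\left(Q \right)} = - \frac{11}{6}$ ($A{\left(Q \right)} = -2 + \frac{Q \frac{1}{Q}}{6} = -2 + \frac{1}{6} \cdot 1 = -2 + \frac{1}{6} = - \frac{11}{6}$)
$G{\left(x \right)} = 1$
$A{\left(3 + 5 \cdot 3 \right)} \left(304 + G{\left(Z \right)}\right) = - \frac{11 \left(304 + 1\right)}{6} = \left(- \frac{11}{6}\right) 305 = - \frac{3355}{6}$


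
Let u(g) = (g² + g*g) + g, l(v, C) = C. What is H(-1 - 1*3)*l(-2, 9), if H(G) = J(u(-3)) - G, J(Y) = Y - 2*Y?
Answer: -99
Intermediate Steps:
u(g) = g + 2*g² (u(g) = (g² + g²) + g = 2*g² + g = g + 2*g²)
J(Y) = -Y
H(G) = -15 - G (H(G) = -(-3)*(1 + 2*(-3)) - G = -(-3)*(1 - 6) - G = -(-3)*(-5) - G = -1*15 - G = -15 - G)
H(-1 - 1*3)*l(-2, 9) = (-15 - (-1 - 1*3))*9 = (-15 - (-1 - 3))*9 = (-15 - 1*(-4))*9 = (-15 + 4)*9 = -11*9 = -99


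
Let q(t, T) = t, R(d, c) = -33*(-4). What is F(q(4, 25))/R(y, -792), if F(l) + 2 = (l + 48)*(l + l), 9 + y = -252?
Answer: 69/22 ≈ 3.1364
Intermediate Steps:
y = -261 (y = -9 - 252 = -261)
R(d, c) = 132
F(l) = -2 + 2*l*(48 + l) (F(l) = -2 + (l + 48)*(l + l) = -2 + (48 + l)*(2*l) = -2 + 2*l*(48 + l))
F(q(4, 25))/R(y, -792) = (-2 + 2*4² + 96*4)/132 = (-2 + 2*16 + 384)*(1/132) = (-2 + 32 + 384)*(1/132) = 414*(1/132) = 69/22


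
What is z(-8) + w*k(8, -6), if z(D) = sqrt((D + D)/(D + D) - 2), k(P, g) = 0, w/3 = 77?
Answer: I ≈ 1.0*I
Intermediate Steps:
w = 231 (w = 3*77 = 231)
z(D) = I (z(D) = sqrt((2*D)/((2*D)) - 2) = sqrt((2*D)*(1/(2*D)) - 2) = sqrt(1 - 2) = sqrt(-1) = I)
z(-8) + w*k(8, -6) = I + 231*0 = I + 0 = I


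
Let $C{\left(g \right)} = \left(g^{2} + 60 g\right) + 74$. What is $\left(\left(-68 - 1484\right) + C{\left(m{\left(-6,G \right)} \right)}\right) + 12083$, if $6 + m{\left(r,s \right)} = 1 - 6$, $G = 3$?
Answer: $10066$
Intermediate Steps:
$m{\left(r,s \right)} = -11$ ($m{\left(r,s \right)} = -6 + \left(1 - 6\right) = -6 - 5 = -11$)
$C{\left(g \right)} = 74 + g^{2} + 60 g$
$\left(\left(-68 - 1484\right) + C{\left(m{\left(-6,G \right)} \right)}\right) + 12083 = \left(\left(-68 - 1484\right) + \left(74 + \left(-11\right)^{2} + 60 \left(-11\right)\right)\right) + 12083 = \left(\left(-68 - 1484\right) + \left(74 + 121 - 660\right)\right) + 12083 = \left(-1552 - 465\right) + 12083 = -2017 + 12083 = 10066$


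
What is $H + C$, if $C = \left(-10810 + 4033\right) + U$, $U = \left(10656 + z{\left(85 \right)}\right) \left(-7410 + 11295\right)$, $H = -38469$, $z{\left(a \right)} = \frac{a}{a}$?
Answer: $41357199$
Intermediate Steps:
$z{\left(a \right)} = 1$
$U = 41402445$ ($U = \left(10656 + 1\right) \left(-7410 + 11295\right) = 10657 \cdot 3885 = 41402445$)
$C = 41395668$ ($C = \left(-10810 + 4033\right) + 41402445 = -6777 + 41402445 = 41395668$)
$H + C = -38469 + 41395668 = 41357199$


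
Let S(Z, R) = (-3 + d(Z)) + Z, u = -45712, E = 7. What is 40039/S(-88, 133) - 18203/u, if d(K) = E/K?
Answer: -160917226539/366381680 ≈ -439.21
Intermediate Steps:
d(K) = 7/K
S(Z, R) = -3 + Z + 7/Z (S(Z, R) = (-3 + 7/Z) + Z = -3 + Z + 7/Z)
40039/S(-88, 133) - 18203/u = 40039/(-3 - 88 + 7/(-88)) - 18203/(-45712) = 40039/(-3 - 88 + 7*(-1/88)) - 18203*(-1/45712) = 40039/(-3 - 88 - 7/88) + 18203/45712 = 40039/(-8015/88) + 18203/45712 = 40039*(-88/8015) + 18203/45712 = -3523432/8015 + 18203/45712 = -160917226539/366381680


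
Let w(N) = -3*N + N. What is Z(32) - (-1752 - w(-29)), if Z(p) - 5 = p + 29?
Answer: 1876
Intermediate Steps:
w(N) = -2*N
Z(p) = 34 + p (Z(p) = 5 + (p + 29) = 5 + (29 + p) = 34 + p)
Z(32) - (-1752 - w(-29)) = (34 + 32) - (-1752 - (-2)*(-29)) = 66 - (-1752 - 1*58) = 66 - (-1752 - 58) = 66 - 1*(-1810) = 66 + 1810 = 1876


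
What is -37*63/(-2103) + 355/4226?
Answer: 3532457/2962426 ≈ 1.1924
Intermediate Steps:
-37*63/(-2103) + 355/4226 = -2331*(-1/2103) + 355*(1/4226) = 777/701 + 355/4226 = 3532457/2962426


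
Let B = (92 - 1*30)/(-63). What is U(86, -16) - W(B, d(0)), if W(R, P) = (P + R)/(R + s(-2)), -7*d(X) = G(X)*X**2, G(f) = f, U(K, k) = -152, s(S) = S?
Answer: -14319/94 ≈ -152.33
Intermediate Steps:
B = -62/63 (B = (92 - 30)*(-1/63) = 62*(-1/63) = -62/63 ≈ -0.98413)
d(X) = -X**3/7 (d(X) = -X*X**2/7 = -X**3/7)
W(R, P) = (P + R)/(-2 + R) (W(R, P) = (P + R)/(R - 2) = (P + R)/(-2 + R))
U(86, -16) - W(B, d(0)) = -152 - (-1/7*0**3 - 62/63)/(-2 - 62/63) = -152 - (-1/7*0 - 62/63)/(-188/63) = -152 - (-63)*(0 - 62/63)/188 = -152 - (-63)*(-62)/(188*63) = -152 - 1*31/94 = -152 - 31/94 = -14319/94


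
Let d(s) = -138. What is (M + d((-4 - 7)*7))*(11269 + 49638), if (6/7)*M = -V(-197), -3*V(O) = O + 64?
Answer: -207997405/18 ≈ -1.1555e+7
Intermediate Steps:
V(O) = -64/3 - O/3 (V(O) = -(O + 64)/3 = -(64 + O)/3 = -64/3 - O/3)
M = -931/18 (M = 7*(-(-64/3 - 1/3*(-197)))/6 = 7*(-(-64/3 + 197/3))/6 = 7*(-1*133/3)/6 = (7/6)*(-133/3) = -931/18 ≈ -51.722)
(M + d((-4 - 7)*7))*(11269 + 49638) = (-931/18 - 138)*(11269 + 49638) = -3415/18*60907 = -207997405/18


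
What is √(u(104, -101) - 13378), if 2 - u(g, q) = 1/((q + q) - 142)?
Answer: I*√395715498/172 ≈ 115.65*I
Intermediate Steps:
u(g, q) = 2 - 1/(-142 + 2*q) (u(g, q) = 2 - 1/((q + q) - 142) = 2 - 1/(2*q - 142) = 2 - 1/(-142 + 2*q))
√(u(104, -101) - 13378) = √((-285 + 4*(-101))/(2*(-71 - 101)) - 13378) = √((½)*(-285 - 404)/(-172) - 13378) = √((½)*(-1/172)*(-689) - 13378) = √(689/344 - 13378) = √(-4601343/344) = I*√395715498/172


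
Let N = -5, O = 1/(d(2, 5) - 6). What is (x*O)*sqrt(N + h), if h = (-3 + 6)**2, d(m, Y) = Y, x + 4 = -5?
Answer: 18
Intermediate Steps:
x = -9 (x = -4 - 5 = -9)
h = 9 (h = 3**2 = 9)
O = -1 (O = 1/(5 - 6) = 1/(-1) = -1)
(x*O)*sqrt(N + h) = (-9*(-1))*sqrt(-5 + 9) = 9*sqrt(4) = 9*2 = 18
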